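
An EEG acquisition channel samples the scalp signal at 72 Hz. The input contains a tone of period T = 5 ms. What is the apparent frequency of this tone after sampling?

16 Hz

T = 5 ms → f = 1/T = 200 Hz.
200 Hz mod fs = 56 Hz.
56 Hz > fs/2 = 36 Hz, folds to fs − 56 Hz = 16 Hz.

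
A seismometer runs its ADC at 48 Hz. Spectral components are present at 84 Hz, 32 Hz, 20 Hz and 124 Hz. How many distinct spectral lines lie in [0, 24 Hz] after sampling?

3

fs/2 = 24 Hz.
84 Hz mod fs = 36 Hz.
36 Hz > fs/2 = 24 Hz, folds to fs − 36 Hz = 12 Hz.
32 Hz > fs/2 = 24 Hz, folds to fs − 32 Hz = 16 Hz.
20 Hz ≤ fs/2 = 24 Hz, passes unchanged.
124 Hz mod fs = 28 Hz.
28 Hz > fs/2 = 24 Hz, folds to fs − 28 Hz = 20 Hz.
Distinct values: {12 Hz, 16 Hz, 20 Hz} → 3.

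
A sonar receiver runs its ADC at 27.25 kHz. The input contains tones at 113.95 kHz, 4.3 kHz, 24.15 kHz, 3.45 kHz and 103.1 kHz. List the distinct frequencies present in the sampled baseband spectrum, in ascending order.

fs/2 = 13.625 kHz.
113.95 kHz mod fs = 4.95 kHz.
4.95 kHz ≤ fs/2 = 13.625 kHz, appears at 4.95 kHz.
4.3 kHz ≤ fs/2 = 13.625 kHz, passes unchanged.
24.15 kHz > fs/2 = 13.625 kHz, folds to fs − 24.15 kHz = 3.1 kHz.
3.45 kHz ≤ fs/2 = 13.625 kHz, passes unchanged.
103.1 kHz mod fs = 21.35 kHz.
21.35 kHz > fs/2 = 13.625 kHz, folds to fs − 21.35 kHz = 5.9 kHz.
Distinct values: {3.1 kHz, 3.45 kHz, 4.3 kHz, 4.95 kHz, 5.9 kHz}.

3.1 kHz, 3.45 kHz, 4.3 kHz, 4.95 kHz, 5.9 kHz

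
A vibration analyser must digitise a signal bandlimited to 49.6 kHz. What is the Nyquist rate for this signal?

99.2 kHz

Nyquist rate = 2 × 49.6 kHz = 99.2 kHz.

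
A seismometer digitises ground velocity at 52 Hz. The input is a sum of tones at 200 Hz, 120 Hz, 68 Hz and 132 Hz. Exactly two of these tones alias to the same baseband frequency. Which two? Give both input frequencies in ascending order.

fs/2 = 26 Hz.
200 Hz mod fs = 44 Hz.
44 Hz > fs/2 = 26 Hz, folds to fs − 44 Hz = 8 Hz.
120 Hz mod fs = 16 Hz.
16 Hz ≤ fs/2 = 26 Hz, appears at 16 Hz.
68 Hz mod fs = 16 Hz.
16 Hz ≤ fs/2 = 26 Hz, appears at 16 Hz.
132 Hz mod fs = 28 Hz.
28 Hz > fs/2 = 26 Hz, folds to fs − 28 Hz = 24 Hz.
68 Hz and 120 Hz both map to 16 Hz.

68 Hz, 120 Hz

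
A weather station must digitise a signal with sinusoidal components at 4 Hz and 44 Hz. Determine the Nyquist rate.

88 Hz

Highest-frequency component: 44 Hz.
Nyquist rate = 2 × 44 Hz = 88 Hz.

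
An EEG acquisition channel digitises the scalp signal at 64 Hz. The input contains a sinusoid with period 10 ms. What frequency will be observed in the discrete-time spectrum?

T = 10 ms → f = 1/T = 100 Hz.
100 Hz mod fs = 36 Hz.
36 Hz > fs/2 = 32 Hz, folds to fs − 36 Hz = 28 Hz.

28 Hz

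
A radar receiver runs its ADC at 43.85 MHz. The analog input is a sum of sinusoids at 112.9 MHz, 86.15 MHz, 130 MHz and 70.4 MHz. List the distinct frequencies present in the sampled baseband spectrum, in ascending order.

1.55 MHz, 17.3 MHz, 18.65 MHz

fs/2 = 21.925 MHz.
112.9 MHz mod fs = 25.2 MHz.
25.2 MHz > fs/2 = 21.925 MHz, folds to fs − 25.2 MHz = 18.65 MHz.
86.15 MHz mod fs = 42.3 MHz.
42.3 MHz > fs/2 = 21.925 MHz, folds to fs − 42.3 MHz = 1.55 MHz.
130 MHz mod fs = 42.3 MHz.
42.3 MHz > fs/2 = 21.925 MHz, folds to fs − 42.3 MHz = 1.55 MHz.
70.4 MHz mod fs = 26.55 MHz.
26.55 MHz > fs/2 = 21.925 MHz, folds to fs − 26.55 MHz = 17.3 MHz.
Distinct values: {1.55 MHz, 17.3 MHz, 18.65 MHz}.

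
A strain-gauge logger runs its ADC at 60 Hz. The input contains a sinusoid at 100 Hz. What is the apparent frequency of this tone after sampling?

100 Hz mod fs = 40 Hz.
40 Hz > fs/2 = 30 Hz, folds to fs − 40 Hz = 20 Hz.

20 Hz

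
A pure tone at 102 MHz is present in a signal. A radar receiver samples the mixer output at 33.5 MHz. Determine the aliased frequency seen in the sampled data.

102 MHz mod fs = 1.5 MHz.
1.5 MHz ≤ fs/2 = 16.75 MHz, appears at 1.5 MHz.

1.5 MHz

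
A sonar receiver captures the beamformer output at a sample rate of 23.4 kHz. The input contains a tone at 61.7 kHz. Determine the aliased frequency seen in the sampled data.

61.7 kHz mod fs = 14.9 kHz.
14.9 kHz > fs/2 = 11.7 kHz, folds to fs − 14.9 kHz = 8.5 kHz.

8.5 kHz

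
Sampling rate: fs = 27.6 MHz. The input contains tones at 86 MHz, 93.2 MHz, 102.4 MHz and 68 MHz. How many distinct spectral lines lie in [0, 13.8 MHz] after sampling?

fs/2 = 13.8 MHz.
86 MHz mod fs = 3.2 MHz.
3.2 MHz ≤ fs/2 = 13.8 MHz, appears at 3.2 MHz.
93.2 MHz mod fs = 10.4 MHz.
10.4 MHz ≤ fs/2 = 13.8 MHz, appears at 10.4 MHz.
102.4 MHz mod fs = 19.6 MHz.
19.6 MHz > fs/2 = 13.8 MHz, folds to fs − 19.6 MHz = 8 MHz.
68 MHz mod fs = 12.8 MHz.
12.8 MHz ≤ fs/2 = 13.8 MHz, appears at 12.8 MHz.
Distinct values: {3.2 MHz, 8 MHz, 10.4 MHz, 12.8 MHz} → 4.

4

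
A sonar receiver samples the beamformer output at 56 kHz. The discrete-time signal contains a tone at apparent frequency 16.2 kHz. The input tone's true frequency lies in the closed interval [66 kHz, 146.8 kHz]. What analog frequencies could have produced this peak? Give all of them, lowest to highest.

72.2 kHz, 95.8 kHz, 128.2 kHz

Frequencies that alias to 16.2 kHz are k·fs ± 16.2 kHz for integer k ≥ 0.
k=0: 16.2 kHz.
k=1: 39.8 kHz, 72.2 kHz.
k=2: 95.8 kHz, 128.2 kHz.
k=3: 151.8 kHz, 184.2 kHz.
Within [66 kHz, 146.8 kHz]: 72.2 kHz, 95.8 kHz, 128.2 kHz.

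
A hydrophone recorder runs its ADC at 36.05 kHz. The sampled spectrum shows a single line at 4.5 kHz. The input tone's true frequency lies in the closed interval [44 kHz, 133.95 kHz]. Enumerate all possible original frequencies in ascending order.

67.6 kHz, 76.6 kHz, 103.65 kHz, 112.65 kHz

Frequencies that alias to 4.5 kHz are k·fs ± 4.5 kHz for integer k ≥ 0.
k=0: 4.5 kHz.
k=1: 31.55 kHz, 40.55 kHz.
k=2: 67.6 kHz, 76.6 kHz.
k=3: 103.65 kHz, 112.65 kHz.
k=4: 139.7 kHz, 148.7 kHz.
Within [44 kHz, 133.95 kHz]: 67.6 kHz, 76.6 kHz, 103.65 kHz, 112.65 kHz.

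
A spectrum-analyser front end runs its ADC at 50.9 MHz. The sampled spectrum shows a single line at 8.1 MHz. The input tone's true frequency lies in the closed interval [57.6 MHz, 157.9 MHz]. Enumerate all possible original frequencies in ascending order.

59 MHz, 93.7 MHz, 109.9 MHz, 144.6 MHz

Frequencies that alias to 8.1 MHz are k·fs ± 8.1 MHz for integer k ≥ 0.
k=0: 8.1 MHz.
k=1: 42.8 MHz, 59 MHz.
k=2: 93.7 MHz, 109.9 MHz.
k=3: 144.6 MHz, 160.8 MHz.
k=4: 195.5 MHz, 211.7 MHz.
Within [57.6 MHz, 157.9 MHz]: 59 MHz, 93.7 MHz, 109.9 MHz, 144.6 MHz.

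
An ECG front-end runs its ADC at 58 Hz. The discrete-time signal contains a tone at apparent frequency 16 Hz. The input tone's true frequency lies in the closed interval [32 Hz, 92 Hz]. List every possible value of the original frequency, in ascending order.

42 Hz, 74 Hz

Frequencies that alias to 16 Hz are k·fs ± 16 Hz for integer k ≥ 0.
k=0: 16 Hz.
k=1: 42 Hz, 74 Hz.
k=2: 100 Hz, 132 Hz.
Within [32 Hz, 92 Hz]: 42 Hz, 74 Hz.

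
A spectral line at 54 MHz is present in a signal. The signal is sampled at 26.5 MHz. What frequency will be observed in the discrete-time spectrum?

1 MHz

54 MHz mod fs = 1 MHz.
1 MHz ≤ fs/2 = 13.25 MHz, appears at 1 MHz.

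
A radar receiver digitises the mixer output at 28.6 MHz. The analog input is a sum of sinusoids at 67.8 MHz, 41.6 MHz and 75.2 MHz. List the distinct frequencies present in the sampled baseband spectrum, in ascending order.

10.6 MHz, 13 MHz

fs/2 = 14.3 MHz.
67.8 MHz mod fs = 10.6 MHz.
10.6 MHz ≤ fs/2 = 14.3 MHz, appears at 10.6 MHz.
41.6 MHz mod fs = 13 MHz.
13 MHz ≤ fs/2 = 14.3 MHz, appears at 13 MHz.
75.2 MHz mod fs = 18 MHz.
18 MHz > fs/2 = 14.3 MHz, folds to fs − 18 MHz = 10.6 MHz.
Distinct values: {10.6 MHz, 13 MHz}.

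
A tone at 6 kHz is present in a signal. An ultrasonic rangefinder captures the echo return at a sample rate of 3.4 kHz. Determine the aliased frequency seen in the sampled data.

6 kHz mod fs = 2.6 kHz.
2.6 kHz > fs/2 = 1.7 kHz, folds to fs − 2.6 kHz = 0.8 kHz.

0.8 kHz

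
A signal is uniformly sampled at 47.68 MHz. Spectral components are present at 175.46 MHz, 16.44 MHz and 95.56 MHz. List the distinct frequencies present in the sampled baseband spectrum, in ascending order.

0.2 MHz, 15.26 MHz, 16.44 MHz

fs/2 = 23.84 MHz.
175.46 MHz mod fs = 32.42 MHz.
32.42 MHz > fs/2 = 23.84 MHz, folds to fs − 32.42 MHz = 15.26 MHz.
16.44 MHz ≤ fs/2 = 23.84 MHz, passes unchanged.
95.56 MHz mod fs = 0.2 MHz.
0.2 MHz ≤ fs/2 = 23.84 MHz, appears at 0.2 MHz.
Distinct values: {0.2 MHz, 15.26 MHz, 16.44 MHz}.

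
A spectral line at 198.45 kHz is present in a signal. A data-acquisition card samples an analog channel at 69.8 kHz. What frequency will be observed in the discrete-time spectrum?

198.45 kHz mod fs = 58.85 kHz.
58.85 kHz > fs/2 = 34.9 kHz, folds to fs − 58.85 kHz = 10.95 kHz.

10.95 kHz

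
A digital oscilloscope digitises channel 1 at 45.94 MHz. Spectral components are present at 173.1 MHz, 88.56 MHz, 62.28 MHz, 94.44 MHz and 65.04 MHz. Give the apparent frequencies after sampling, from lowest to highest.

fs/2 = 22.97 MHz.
173.1 MHz mod fs = 35.28 MHz.
35.28 MHz > fs/2 = 22.97 MHz, folds to fs − 35.28 MHz = 10.66 MHz.
88.56 MHz mod fs = 42.62 MHz.
42.62 MHz > fs/2 = 22.97 MHz, folds to fs − 42.62 MHz = 3.32 MHz.
62.28 MHz mod fs = 16.34 MHz.
16.34 MHz ≤ fs/2 = 22.97 MHz, appears at 16.34 MHz.
94.44 MHz mod fs = 2.56 MHz.
2.56 MHz ≤ fs/2 = 22.97 MHz, appears at 2.56 MHz.
65.04 MHz mod fs = 19.1 MHz.
19.1 MHz ≤ fs/2 = 22.97 MHz, appears at 19.1 MHz.
Distinct values: {2.56 MHz, 3.32 MHz, 10.66 MHz, 16.34 MHz, 19.1 MHz}.

2.56 MHz, 3.32 MHz, 10.66 MHz, 16.34 MHz, 19.1 MHz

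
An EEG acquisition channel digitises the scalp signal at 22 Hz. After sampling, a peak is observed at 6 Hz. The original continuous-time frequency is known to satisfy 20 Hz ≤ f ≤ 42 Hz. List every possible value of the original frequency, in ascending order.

28 Hz, 38 Hz

Frequencies that alias to 6 Hz are k·fs ± 6 Hz for integer k ≥ 0.
k=0: 6 Hz.
k=1: 16 Hz, 28 Hz.
k=2: 38 Hz, 50 Hz.
k=3: 60 Hz, 72 Hz.
Within [20 Hz, 42 Hz]: 28 Hz, 38 Hz.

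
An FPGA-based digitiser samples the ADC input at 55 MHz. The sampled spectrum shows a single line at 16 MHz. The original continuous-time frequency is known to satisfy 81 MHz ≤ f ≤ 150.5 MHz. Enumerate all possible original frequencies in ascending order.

94 MHz, 126 MHz, 149 MHz

Frequencies that alias to 16 MHz are k·fs ± 16 MHz for integer k ≥ 0.
k=0: 16 MHz.
k=1: 39 MHz, 71 MHz.
k=2: 94 MHz, 126 MHz.
k=3: 149 MHz, 181 MHz.
k=4: 204 MHz, 236 MHz.
Within [81 MHz, 150.5 MHz]: 94 MHz, 126 MHz, 149 MHz.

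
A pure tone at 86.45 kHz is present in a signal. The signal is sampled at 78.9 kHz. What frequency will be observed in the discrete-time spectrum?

86.45 kHz mod fs = 7.55 kHz.
7.55 kHz ≤ fs/2 = 39.45 kHz, appears at 7.55 kHz.

7.55 kHz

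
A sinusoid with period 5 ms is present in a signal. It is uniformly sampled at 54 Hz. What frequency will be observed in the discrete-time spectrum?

T = 5 ms → f = 1/T = 200 Hz.
200 Hz mod fs = 38 Hz.
38 Hz > fs/2 = 27 Hz, folds to fs − 38 Hz = 16 Hz.

16 Hz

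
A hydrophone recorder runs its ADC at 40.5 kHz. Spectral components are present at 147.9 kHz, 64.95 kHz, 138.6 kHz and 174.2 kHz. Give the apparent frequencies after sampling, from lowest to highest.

fs/2 = 20.25 kHz.
147.9 kHz mod fs = 26.4 kHz.
26.4 kHz > fs/2 = 20.25 kHz, folds to fs − 26.4 kHz = 14.1 kHz.
64.95 kHz mod fs = 24.45 kHz.
24.45 kHz > fs/2 = 20.25 kHz, folds to fs − 24.45 kHz = 16.05 kHz.
138.6 kHz mod fs = 17.1 kHz.
17.1 kHz ≤ fs/2 = 20.25 kHz, appears at 17.1 kHz.
174.2 kHz mod fs = 12.2 kHz.
12.2 kHz ≤ fs/2 = 20.25 kHz, appears at 12.2 kHz.
Distinct values: {12.2 kHz, 14.1 kHz, 16.05 kHz, 17.1 kHz}.

12.2 kHz, 14.1 kHz, 16.05 kHz, 17.1 kHz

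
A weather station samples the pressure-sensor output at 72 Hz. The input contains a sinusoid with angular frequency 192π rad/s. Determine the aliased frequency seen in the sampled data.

ω = 192π rad/s → f = ω/(2π) = 96 Hz.
96 Hz mod fs = 24 Hz.
24 Hz ≤ fs/2 = 36 Hz, appears at 24 Hz.

24 Hz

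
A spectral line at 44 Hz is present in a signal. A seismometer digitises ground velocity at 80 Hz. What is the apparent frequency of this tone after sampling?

44 Hz > fs/2 = 40 Hz, folds to fs − 44 Hz = 36 Hz.

36 Hz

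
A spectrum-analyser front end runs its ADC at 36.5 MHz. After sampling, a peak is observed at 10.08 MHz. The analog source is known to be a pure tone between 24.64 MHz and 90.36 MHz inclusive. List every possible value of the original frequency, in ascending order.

26.42 MHz, 46.58 MHz, 62.92 MHz, 83.08 MHz

Frequencies that alias to 10.08 MHz are k·fs ± 10.08 MHz for integer k ≥ 0.
k=0: 10.08 MHz.
k=1: 26.42 MHz, 46.58 MHz.
k=2: 62.92 MHz, 83.08 MHz.
k=3: 99.42 MHz, 119.58 MHz.
Within [24.64 MHz, 90.36 MHz]: 26.42 MHz, 46.58 MHz, 62.92 MHz, 83.08 MHz.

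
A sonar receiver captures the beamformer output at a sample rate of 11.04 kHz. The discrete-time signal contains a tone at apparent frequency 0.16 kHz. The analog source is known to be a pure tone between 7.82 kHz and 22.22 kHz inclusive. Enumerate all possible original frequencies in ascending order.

Frequencies that alias to 0.16 kHz are k·fs ± 0.16 kHz for integer k ≥ 0.
k=0: 0.16 kHz.
k=1: 10.88 kHz, 11.2 kHz.
k=2: 21.92 kHz, 22.24 kHz.
k=3: 32.96 kHz, 33.28 kHz.
Within [7.82 kHz, 22.22 kHz]: 10.88 kHz, 11.2 kHz, 21.92 kHz.

10.88 kHz, 11.2 kHz, 21.92 kHz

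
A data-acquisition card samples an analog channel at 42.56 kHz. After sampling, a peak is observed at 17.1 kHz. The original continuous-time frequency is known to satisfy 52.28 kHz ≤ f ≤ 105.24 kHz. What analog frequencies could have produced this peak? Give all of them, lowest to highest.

59.66 kHz, 68.02 kHz, 102.22 kHz

Frequencies that alias to 17.1 kHz are k·fs ± 17.1 kHz for integer k ≥ 0.
k=0: 17.1 kHz.
k=1: 25.46 kHz, 59.66 kHz.
k=2: 68.02 kHz, 102.22 kHz.
k=3: 110.58 kHz, 144.78 kHz.
Within [52.28 kHz, 105.24 kHz]: 59.66 kHz, 68.02 kHz, 102.22 kHz.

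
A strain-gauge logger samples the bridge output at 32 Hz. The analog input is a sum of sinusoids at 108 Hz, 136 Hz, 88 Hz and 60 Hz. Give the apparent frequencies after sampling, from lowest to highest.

fs/2 = 16 Hz.
108 Hz mod fs = 12 Hz.
12 Hz ≤ fs/2 = 16 Hz, appears at 12 Hz.
136 Hz mod fs = 8 Hz.
8 Hz ≤ fs/2 = 16 Hz, appears at 8 Hz.
88 Hz mod fs = 24 Hz.
24 Hz > fs/2 = 16 Hz, folds to fs − 24 Hz = 8 Hz.
60 Hz mod fs = 28 Hz.
28 Hz > fs/2 = 16 Hz, folds to fs − 28 Hz = 4 Hz.
Distinct values: {4 Hz, 8 Hz, 12 Hz}.

4 Hz, 8 Hz, 12 Hz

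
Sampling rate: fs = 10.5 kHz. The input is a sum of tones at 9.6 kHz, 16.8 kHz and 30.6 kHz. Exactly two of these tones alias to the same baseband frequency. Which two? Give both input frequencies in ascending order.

fs/2 = 5.25 kHz.
9.6 kHz > fs/2 = 5.25 kHz, folds to fs − 9.6 kHz = 0.9 kHz.
16.8 kHz mod fs = 6.3 kHz.
6.3 kHz > fs/2 = 5.25 kHz, folds to fs − 6.3 kHz = 4.2 kHz.
30.6 kHz mod fs = 9.6 kHz.
9.6 kHz > fs/2 = 5.25 kHz, folds to fs − 9.6 kHz = 0.9 kHz.
9.6 kHz and 30.6 kHz both map to 0.9 kHz.

9.6 kHz, 30.6 kHz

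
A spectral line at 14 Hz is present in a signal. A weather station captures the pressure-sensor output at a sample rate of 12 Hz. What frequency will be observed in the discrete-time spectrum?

2 Hz

14 Hz mod fs = 2 Hz.
2 Hz ≤ fs/2 = 6 Hz, appears at 2 Hz.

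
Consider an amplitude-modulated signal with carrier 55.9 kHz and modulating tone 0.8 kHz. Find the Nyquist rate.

AM sidebands sit at fc ± fm = 55.1 kHz and 56.7 kHz.
Highest-frequency component: 56.7 kHz.
Nyquist rate = 2 × 56.7 kHz = 113.4 kHz.

113.4 kHz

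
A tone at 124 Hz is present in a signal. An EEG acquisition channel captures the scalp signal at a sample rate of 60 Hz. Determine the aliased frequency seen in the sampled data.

124 Hz mod fs = 4 Hz.
4 Hz ≤ fs/2 = 30 Hz, appears at 4 Hz.

4 Hz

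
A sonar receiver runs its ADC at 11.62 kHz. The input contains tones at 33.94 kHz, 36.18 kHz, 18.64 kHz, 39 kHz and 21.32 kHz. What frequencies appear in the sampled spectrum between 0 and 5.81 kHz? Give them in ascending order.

fs/2 = 5.81 kHz.
33.94 kHz mod fs = 10.7 kHz.
10.7 kHz > fs/2 = 5.81 kHz, folds to fs − 10.7 kHz = 0.92 kHz.
36.18 kHz mod fs = 1.32 kHz.
1.32 kHz ≤ fs/2 = 5.81 kHz, appears at 1.32 kHz.
18.64 kHz mod fs = 7.02 kHz.
7.02 kHz > fs/2 = 5.81 kHz, folds to fs − 7.02 kHz = 4.6 kHz.
39 kHz mod fs = 4.14 kHz.
4.14 kHz ≤ fs/2 = 5.81 kHz, appears at 4.14 kHz.
21.32 kHz mod fs = 9.7 kHz.
9.7 kHz > fs/2 = 5.81 kHz, folds to fs − 9.7 kHz = 1.92 kHz.
Distinct values: {0.92 kHz, 1.32 kHz, 1.92 kHz, 4.14 kHz, 4.6 kHz}.

0.92 kHz, 1.32 kHz, 1.92 kHz, 4.14 kHz, 4.6 kHz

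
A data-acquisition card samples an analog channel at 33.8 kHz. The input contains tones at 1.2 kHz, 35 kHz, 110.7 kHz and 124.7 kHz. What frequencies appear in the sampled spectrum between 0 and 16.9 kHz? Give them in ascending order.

1.2 kHz, 9.3 kHz, 10.5 kHz

fs/2 = 16.9 kHz.
1.2 kHz ≤ fs/2 = 16.9 kHz, passes unchanged.
35 kHz mod fs = 1.2 kHz.
1.2 kHz ≤ fs/2 = 16.9 kHz, appears at 1.2 kHz.
110.7 kHz mod fs = 9.3 kHz.
9.3 kHz ≤ fs/2 = 16.9 kHz, appears at 9.3 kHz.
124.7 kHz mod fs = 23.3 kHz.
23.3 kHz > fs/2 = 16.9 kHz, folds to fs − 23.3 kHz = 10.5 kHz.
Distinct values: {1.2 kHz, 9.3 kHz, 10.5 kHz}.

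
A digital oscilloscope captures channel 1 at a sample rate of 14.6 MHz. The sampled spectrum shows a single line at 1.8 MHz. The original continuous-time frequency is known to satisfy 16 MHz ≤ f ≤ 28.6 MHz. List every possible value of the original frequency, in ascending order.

16.4 MHz, 27.4 MHz

Frequencies that alias to 1.8 MHz are k·fs ± 1.8 MHz for integer k ≥ 0.
k=0: 1.8 MHz.
k=1: 12.8 MHz, 16.4 MHz.
k=2: 27.4 MHz, 31 MHz.
k=3: 42 MHz, 45.6 MHz.
Within [16 MHz, 28.6 MHz]: 16.4 MHz, 27.4 MHz.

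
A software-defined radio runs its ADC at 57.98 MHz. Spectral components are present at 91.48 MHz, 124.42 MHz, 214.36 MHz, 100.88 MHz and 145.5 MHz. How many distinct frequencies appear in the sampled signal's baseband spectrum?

fs/2 = 28.99 MHz.
91.48 MHz mod fs = 33.5 MHz.
33.5 MHz > fs/2 = 28.99 MHz, folds to fs − 33.5 MHz = 24.48 MHz.
124.42 MHz mod fs = 8.46 MHz.
8.46 MHz ≤ fs/2 = 28.99 MHz, appears at 8.46 MHz.
214.36 MHz mod fs = 40.42 MHz.
40.42 MHz > fs/2 = 28.99 MHz, folds to fs − 40.42 MHz = 17.56 MHz.
100.88 MHz mod fs = 42.9 MHz.
42.9 MHz > fs/2 = 28.99 MHz, folds to fs − 42.9 MHz = 15.08 MHz.
145.5 MHz mod fs = 29.54 MHz.
29.54 MHz > fs/2 = 28.99 MHz, folds to fs − 29.54 MHz = 28.44 MHz.
Distinct values: {8.46 MHz, 15.08 MHz, 17.56 MHz, 24.48 MHz, 28.44 MHz} → 5.

5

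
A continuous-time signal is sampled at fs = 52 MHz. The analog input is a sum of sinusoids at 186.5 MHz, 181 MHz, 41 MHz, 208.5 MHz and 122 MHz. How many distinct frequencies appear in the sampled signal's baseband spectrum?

fs/2 = 26 MHz.
186.5 MHz mod fs = 30.5 MHz.
30.5 MHz > fs/2 = 26 MHz, folds to fs − 30.5 MHz = 21.5 MHz.
181 MHz mod fs = 25 MHz.
25 MHz ≤ fs/2 = 26 MHz, appears at 25 MHz.
41 MHz > fs/2 = 26 MHz, folds to fs − 41 MHz = 11 MHz.
208.5 MHz mod fs = 0.5 MHz.
0.5 MHz ≤ fs/2 = 26 MHz, appears at 0.5 MHz.
122 MHz mod fs = 18 MHz.
18 MHz ≤ fs/2 = 26 MHz, appears at 18 MHz.
Distinct values: {0.5 MHz, 11 MHz, 18 MHz, 21.5 MHz, 25 MHz} → 5.

5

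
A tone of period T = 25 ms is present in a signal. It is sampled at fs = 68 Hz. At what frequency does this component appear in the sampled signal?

T = 25 ms → f = 1/T = 40 Hz.
40 Hz > fs/2 = 34 Hz, folds to fs − 40 Hz = 28 Hz.

28 Hz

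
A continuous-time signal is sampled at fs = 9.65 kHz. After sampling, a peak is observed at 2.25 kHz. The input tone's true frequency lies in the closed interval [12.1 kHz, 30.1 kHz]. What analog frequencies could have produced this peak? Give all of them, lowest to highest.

Frequencies that alias to 2.25 kHz are k·fs ± 2.25 kHz for integer k ≥ 0.
k=0: 2.25 kHz.
k=1: 7.4 kHz, 11.9 kHz.
k=2: 17.05 kHz, 21.55 kHz.
k=3: 26.7 kHz, 31.2 kHz.
k=4: 36.35 kHz, 40.85 kHz.
Within [12.1 kHz, 30.1 kHz]: 17.05 kHz, 21.55 kHz, 26.7 kHz.

17.05 kHz, 21.55 kHz, 26.7 kHz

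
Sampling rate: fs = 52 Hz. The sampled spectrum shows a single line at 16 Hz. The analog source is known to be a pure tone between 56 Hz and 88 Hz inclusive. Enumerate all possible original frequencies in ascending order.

Frequencies that alias to 16 Hz are k·fs ± 16 Hz for integer k ≥ 0.
k=0: 16 Hz.
k=1: 36 Hz, 68 Hz.
k=2: 88 Hz, 120 Hz.
k=3: 140 Hz, 172 Hz.
Within [56 Hz, 88 Hz]: 68 Hz, 88 Hz.

68 Hz, 88 Hz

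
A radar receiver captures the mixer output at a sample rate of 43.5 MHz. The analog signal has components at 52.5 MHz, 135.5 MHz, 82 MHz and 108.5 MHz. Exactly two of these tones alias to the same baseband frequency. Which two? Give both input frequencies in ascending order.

fs/2 = 21.75 MHz.
52.5 MHz mod fs = 9 MHz.
9 MHz ≤ fs/2 = 21.75 MHz, appears at 9 MHz.
135.5 MHz mod fs = 5 MHz.
5 MHz ≤ fs/2 = 21.75 MHz, appears at 5 MHz.
82 MHz mod fs = 38.5 MHz.
38.5 MHz > fs/2 = 21.75 MHz, folds to fs − 38.5 MHz = 5 MHz.
108.5 MHz mod fs = 21.5 MHz.
21.5 MHz ≤ fs/2 = 21.75 MHz, appears at 21.5 MHz.
82 MHz and 135.5 MHz both map to 5 MHz.

82 MHz, 135.5 MHz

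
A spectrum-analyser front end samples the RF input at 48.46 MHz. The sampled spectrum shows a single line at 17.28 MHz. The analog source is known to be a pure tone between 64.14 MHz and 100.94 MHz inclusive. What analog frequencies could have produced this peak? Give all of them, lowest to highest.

Frequencies that alias to 17.28 MHz are k·fs ± 17.28 MHz for integer k ≥ 0.
k=0: 17.28 MHz.
k=1: 31.18 MHz, 65.74 MHz.
k=2: 79.64 MHz, 114.2 MHz.
k=3: 128.1 MHz, 162.66 MHz.
Within [64.14 MHz, 100.94 MHz]: 65.74 MHz, 79.64 MHz.

65.74 MHz, 79.64 MHz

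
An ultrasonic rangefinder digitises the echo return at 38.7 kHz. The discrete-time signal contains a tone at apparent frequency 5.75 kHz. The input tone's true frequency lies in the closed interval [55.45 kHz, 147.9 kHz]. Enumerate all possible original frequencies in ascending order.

71.65 kHz, 83.15 kHz, 110.35 kHz, 121.85 kHz

Frequencies that alias to 5.75 kHz are k·fs ± 5.75 kHz for integer k ≥ 0.
k=0: 5.75 kHz.
k=1: 32.95 kHz, 44.45 kHz.
k=2: 71.65 kHz, 83.15 kHz.
k=3: 110.35 kHz, 121.85 kHz.
k=4: 149.05 kHz, 160.55 kHz.
Within [55.45 kHz, 147.9 kHz]: 71.65 kHz, 83.15 kHz, 110.35 kHz, 121.85 kHz.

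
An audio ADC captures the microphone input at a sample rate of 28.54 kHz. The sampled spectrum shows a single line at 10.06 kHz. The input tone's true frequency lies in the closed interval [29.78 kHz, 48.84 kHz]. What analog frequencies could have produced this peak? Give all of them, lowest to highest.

38.6 kHz, 47.02 kHz

Frequencies that alias to 10.06 kHz are k·fs ± 10.06 kHz for integer k ≥ 0.
k=0: 10.06 kHz.
k=1: 18.48 kHz, 38.6 kHz.
k=2: 47.02 kHz, 67.14 kHz.
k=3: 75.56 kHz, 95.68 kHz.
Within [29.78 kHz, 48.84 kHz]: 38.6 kHz, 47.02 kHz.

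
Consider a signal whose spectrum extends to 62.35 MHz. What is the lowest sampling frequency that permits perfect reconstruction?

124.7 MHz

Nyquist rate = 2 × 62.35 MHz = 124.7 MHz.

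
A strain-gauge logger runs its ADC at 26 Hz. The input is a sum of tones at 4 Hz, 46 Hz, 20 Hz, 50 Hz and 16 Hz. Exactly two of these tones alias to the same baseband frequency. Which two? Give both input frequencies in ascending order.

20 Hz, 46 Hz

fs/2 = 13 Hz.
4 Hz ≤ fs/2 = 13 Hz, passes unchanged.
46 Hz mod fs = 20 Hz.
20 Hz > fs/2 = 13 Hz, folds to fs − 20 Hz = 6 Hz.
20 Hz > fs/2 = 13 Hz, folds to fs − 20 Hz = 6 Hz.
50 Hz mod fs = 24 Hz.
24 Hz > fs/2 = 13 Hz, folds to fs − 24 Hz = 2 Hz.
16 Hz > fs/2 = 13 Hz, folds to fs − 16 Hz = 10 Hz.
20 Hz and 46 Hz both map to 6 Hz.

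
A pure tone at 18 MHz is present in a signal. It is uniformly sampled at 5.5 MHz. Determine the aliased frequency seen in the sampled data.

18 MHz mod fs = 1.5 MHz.
1.5 MHz ≤ fs/2 = 2.75 MHz, appears at 1.5 MHz.

1.5 MHz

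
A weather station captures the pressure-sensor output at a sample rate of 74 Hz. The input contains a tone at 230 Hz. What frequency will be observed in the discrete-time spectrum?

230 Hz mod fs = 8 Hz.
8 Hz ≤ fs/2 = 37 Hz, appears at 8 Hz.

8 Hz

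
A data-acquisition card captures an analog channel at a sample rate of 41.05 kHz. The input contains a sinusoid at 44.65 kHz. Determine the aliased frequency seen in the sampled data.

44.65 kHz mod fs = 3.6 kHz.
3.6 kHz ≤ fs/2 = 20.525 kHz, appears at 3.6 kHz.

3.6 kHz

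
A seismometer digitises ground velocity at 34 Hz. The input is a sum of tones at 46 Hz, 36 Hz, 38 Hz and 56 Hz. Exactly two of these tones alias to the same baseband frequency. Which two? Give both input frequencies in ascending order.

fs/2 = 17 Hz.
46 Hz mod fs = 12 Hz.
12 Hz ≤ fs/2 = 17 Hz, appears at 12 Hz.
36 Hz mod fs = 2 Hz.
2 Hz ≤ fs/2 = 17 Hz, appears at 2 Hz.
38 Hz mod fs = 4 Hz.
4 Hz ≤ fs/2 = 17 Hz, appears at 4 Hz.
56 Hz mod fs = 22 Hz.
22 Hz > fs/2 = 17 Hz, folds to fs − 22 Hz = 12 Hz.
46 Hz and 56 Hz both map to 12 Hz.

46 Hz, 56 Hz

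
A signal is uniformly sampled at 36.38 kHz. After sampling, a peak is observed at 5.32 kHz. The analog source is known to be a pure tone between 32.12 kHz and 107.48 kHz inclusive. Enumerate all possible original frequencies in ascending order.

41.7 kHz, 67.44 kHz, 78.08 kHz, 103.82 kHz

Frequencies that alias to 5.32 kHz are k·fs ± 5.32 kHz for integer k ≥ 0.
k=0: 5.32 kHz.
k=1: 31.06 kHz, 41.7 kHz.
k=2: 67.44 kHz, 78.08 kHz.
k=3: 103.82 kHz, 114.46 kHz.
k=4: 140.2 kHz, 150.84 kHz.
Within [32.12 kHz, 107.48 kHz]: 41.7 kHz, 67.44 kHz, 78.08 kHz, 103.82 kHz.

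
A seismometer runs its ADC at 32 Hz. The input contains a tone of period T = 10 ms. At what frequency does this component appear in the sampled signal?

T = 10 ms → f = 1/T = 100 Hz.
100 Hz mod fs = 4 Hz.
4 Hz ≤ fs/2 = 16 Hz, appears at 4 Hz.

4 Hz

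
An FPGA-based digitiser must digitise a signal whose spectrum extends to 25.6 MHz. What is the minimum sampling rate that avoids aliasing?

Nyquist rate = 2 × 25.6 MHz = 51.2 MHz.

51.2 MHz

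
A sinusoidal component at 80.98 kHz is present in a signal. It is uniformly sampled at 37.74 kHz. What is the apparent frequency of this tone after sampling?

5.5 kHz

80.98 kHz mod fs = 5.5 kHz.
5.5 kHz ≤ fs/2 = 18.87 kHz, appears at 5.5 kHz.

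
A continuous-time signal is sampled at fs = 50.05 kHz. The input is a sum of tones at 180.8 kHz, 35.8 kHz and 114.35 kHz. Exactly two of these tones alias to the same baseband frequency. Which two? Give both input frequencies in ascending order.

35.8 kHz, 114.35 kHz

fs/2 = 25.025 kHz.
180.8 kHz mod fs = 30.65 kHz.
30.65 kHz > fs/2 = 25.025 kHz, folds to fs − 30.65 kHz = 19.4 kHz.
35.8 kHz > fs/2 = 25.025 kHz, folds to fs − 35.8 kHz = 14.25 kHz.
114.35 kHz mod fs = 14.25 kHz.
14.25 kHz ≤ fs/2 = 25.025 kHz, appears at 14.25 kHz.
35.8 kHz and 114.35 kHz both map to 14.25 kHz.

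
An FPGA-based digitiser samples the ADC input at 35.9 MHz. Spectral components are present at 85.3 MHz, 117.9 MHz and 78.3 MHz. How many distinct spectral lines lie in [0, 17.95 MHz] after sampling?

3

fs/2 = 17.95 MHz.
85.3 MHz mod fs = 13.5 MHz.
13.5 MHz ≤ fs/2 = 17.95 MHz, appears at 13.5 MHz.
117.9 MHz mod fs = 10.2 MHz.
10.2 MHz ≤ fs/2 = 17.95 MHz, appears at 10.2 MHz.
78.3 MHz mod fs = 6.5 MHz.
6.5 MHz ≤ fs/2 = 17.95 MHz, appears at 6.5 MHz.
Distinct values: {6.5 MHz, 10.2 MHz, 13.5 MHz} → 3.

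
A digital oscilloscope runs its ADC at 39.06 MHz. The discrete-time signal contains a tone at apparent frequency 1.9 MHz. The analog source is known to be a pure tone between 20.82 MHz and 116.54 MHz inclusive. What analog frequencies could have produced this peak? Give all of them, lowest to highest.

Frequencies that alias to 1.9 MHz are k·fs ± 1.9 MHz for integer k ≥ 0.
k=0: 1.9 MHz.
k=1: 37.16 MHz, 40.96 MHz.
k=2: 76.22 MHz, 80.02 MHz.
k=3: 115.28 MHz, 119.08 MHz.
k=4: 154.34 MHz, 158.14 MHz.
Within [20.82 MHz, 116.54 MHz]: 37.16 MHz, 40.96 MHz, 76.22 MHz, 80.02 MHz, 115.28 MHz.

37.16 MHz, 40.96 MHz, 76.22 MHz, 80.02 MHz, 115.28 MHz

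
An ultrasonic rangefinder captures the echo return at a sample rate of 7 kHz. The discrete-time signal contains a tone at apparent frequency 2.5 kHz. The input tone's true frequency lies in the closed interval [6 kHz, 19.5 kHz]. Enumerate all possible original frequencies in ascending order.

Frequencies that alias to 2.5 kHz are k·fs ± 2.5 kHz for integer k ≥ 0.
k=0: 2.5 kHz.
k=1: 4.5 kHz, 9.5 kHz.
k=2: 11.5 kHz, 16.5 kHz.
k=3: 18.5 kHz, 23.5 kHz.
k=4: 25.5 kHz, 30.5 kHz.
Within [6 kHz, 19.5 kHz]: 9.5 kHz, 11.5 kHz, 16.5 kHz, 18.5 kHz.

9.5 kHz, 11.5 kHz, 16.5 kHz, 18.5 kHz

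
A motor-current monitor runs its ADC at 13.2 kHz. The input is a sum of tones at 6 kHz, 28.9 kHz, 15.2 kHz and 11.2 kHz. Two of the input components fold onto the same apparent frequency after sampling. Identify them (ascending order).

11.2 kHz, 15.2 kHz

fs/2 = 6.6 kHz.
6 kHz ≤ fs/2 = 6.6 kHz, passes unchanged.
28.9 kHz mod fs = 2.5 kHz.
2.5 kHz ≤ fs/2 = 6.6 kHz, appears at 2.5 kHz.
15.2 kHz mod fs = 2 kHz.
2 kHz ≤ fs/2 = 6.6 kHz, appears at 2 kHz.
11.2 kHz > fs/2 = 6.6 kHz, folds to fs − 11.2 kHz = 2 kHz.
11.2 kHz and 15.2 kHz both map to 2 kHz.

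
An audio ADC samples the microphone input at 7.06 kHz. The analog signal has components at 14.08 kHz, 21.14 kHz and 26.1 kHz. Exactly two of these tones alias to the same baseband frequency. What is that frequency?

fs/2 = 3.53 kHz.
14.08 kHz mod fs = 7.02 kHz.
7.02 kHz > fs/2 = 3.53 kHz, folds to fs − 7.02 kHz = 0.04 kHz.
21.14 kHz mod fs = 7.02 kHz.
7.02 kHz > fs/2 = 3.53 kHz, folds to fs − 7.02 kHz = 0.04 kHz.
26.1 kHz mod fs = 4.92 kHz.
4.92 kHz > fs/2 = 3.53 kHz, folds to fs − 4.92 kHz = 2.14 kHz.
14.08 kHz and 21.14 kHz both map to 0.04 kHz.

0.04 kHz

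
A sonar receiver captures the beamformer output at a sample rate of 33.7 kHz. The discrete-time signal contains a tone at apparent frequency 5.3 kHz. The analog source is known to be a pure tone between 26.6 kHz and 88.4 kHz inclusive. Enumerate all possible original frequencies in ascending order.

28.4 kHz, 39 kHz, 62.1 kHz, 72.7 kHz

Frequencies that alias to 5.3 kHz are k·fs ± 5.3 kHz for integer k ≥ 0.
k=0: 5.3 kHz.
k=1: 28.4 kHz, 39 kHz.
k=2: 62.1 kHz, 72.7 kHz.
k=3: 95.8 kHz, 106.4 kHz.
Within [26.6 kHz, 88.4 kHz]: 28.4 kHz, 39 kHz, 62.1 kHz, 72.7 kHz.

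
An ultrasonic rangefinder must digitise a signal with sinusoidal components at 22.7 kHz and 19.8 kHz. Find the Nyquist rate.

Highest-frequency component: 22.7 kHz.
Nyquist rate = 2 × 22.7 kHz = 45.4 kHz.

45.4 kHz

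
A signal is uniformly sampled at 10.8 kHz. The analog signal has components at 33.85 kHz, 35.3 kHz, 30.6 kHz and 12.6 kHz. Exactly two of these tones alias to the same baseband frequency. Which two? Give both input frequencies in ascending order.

12.6 kHz, 30.6 kHz

fs/2 = 5.4 kHz.
33.85 kHz mod fs = 1.45 kHz.
1.45 kHz ≤ fs/2 = 5.4 kHz, appears at 1.45 kHz.
35.3 kHz mod fs = 2.9 kHz.
2.9 kHz ≤ fs/2 = 5.4 kHz, appears at 2.9 kHz.
30.6 kHz mod fs = 9 kHz.
9 kHz > fs/2 = 5.4 kHz, folds to fs − 9 kHz = 1.8 kHz.
12.6 kHz mod fs = 1.8 kHz.
1.8 kHz ≤ fs/2 = 5.4 kHz, appears at 1.8 kHz.
12.6 kHz and 30.6 kHz both map to 1.8 kHz.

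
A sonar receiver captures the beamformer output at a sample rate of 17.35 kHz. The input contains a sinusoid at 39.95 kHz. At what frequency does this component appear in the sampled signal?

5.25 kHz

39.95 kHz mod fs = 5.25 kHz.
5.25 kHz ≤ fs/2 = 8.675 kHz, appears at 5.25 kHz.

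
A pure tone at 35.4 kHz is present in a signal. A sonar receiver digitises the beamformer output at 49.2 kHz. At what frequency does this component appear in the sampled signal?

35.4 kHz > fs/2 = 24.6 kHz, folds to fs − 35.4 kHz = 13.8 kHz.

13.8 kHz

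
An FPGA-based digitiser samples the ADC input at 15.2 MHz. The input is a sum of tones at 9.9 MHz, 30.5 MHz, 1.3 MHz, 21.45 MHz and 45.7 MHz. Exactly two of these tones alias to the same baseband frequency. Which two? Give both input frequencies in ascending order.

30.5 MHz, 45.7 MHz

fs/2 = 7.6 MHz.
9.9 MHz > fs/2 = 7.6 MHz, folds to fs − 9.9 MHz = 5.3 MHz.
30.5 MHz mod fs = 0.1 MHz.
0.1 MHz ≤ fs/2 = 7.6 MHz, appears at 0.1 MHz.
1.3 MHz ≤ fs/2 = 7.6 MHz, passes unchanged.
21.45 MHz mod fs = 6.25 MHz.
6.25 MHz ≤ fs/2 = 7.6 MHz, appears at 6.25 MHz.
45.7 MHz mod fs = 0.1 MHz.
0.1 MHz ≤ fs/2 = 7.6 MHz, appears at 0.1 MHz.
30.5 MHz and 45.7 MHz both map to 0.1 MHz.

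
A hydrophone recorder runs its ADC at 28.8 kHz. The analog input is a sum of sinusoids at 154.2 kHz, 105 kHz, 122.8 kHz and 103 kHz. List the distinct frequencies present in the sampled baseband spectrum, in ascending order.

7.6 kHz, 10.2 kHz, 12.2 kHz

fs/2 = 14.4 kHz.
154.2 kHz mod fs = 10.2 kHz.
10.2 kHz ≤ fs/2 = 14.4 kHz, appears at 10.2 kHz.
105 kHz mod fs = 18.6 kHz.
18.6 kHz > fs/2 = 14.4 kHz, folds to fs − 18.6 kHz = 10.2 kHz.
122.8 kHz mod fs = 7.6 kHz.
7.6 kHz ≤ fs/2 = 14.4 kHz, appears at 7.6 kHz.
103 kHz mod fs = 16.6 kHz.
16.6 kHz > fs/2 = 14.4 kHz, folds to fs − 16.6 kHz = 12.2 kHz.
Distinct values: {7.6 kHz, 10.2 kHz, 12.2 kHz}.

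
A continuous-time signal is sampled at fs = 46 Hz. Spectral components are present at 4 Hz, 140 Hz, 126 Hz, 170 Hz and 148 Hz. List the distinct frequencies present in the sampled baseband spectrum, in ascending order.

2 Hz, 4 Hz, 10 Hz, 12 Hz, 14 Hz

fs/2 = 23 Hz.
4 Hz ≤ fs/2 = 23 Hz, passes unchanged.
140 Hz mod fs = 2 Hz.
2 Hz ≤ fs/2 = 23 Hz, appears at 2 Hz.
126 Hz mod fs = 34 Hz.
34 Hz > fs/2 = 23 Hz, folds to fs − 34 Hz = 12 Hz.
170 Hz mod fs = 32 Hz.
32 Hz > fs/2 = 23 Hz, folds to fs − 32 Hz = 14 Hz.
148 Hz mod fs = 10 Hz.
10 Hz ≤ fs/2 = 23 Hz, appears at 10 Hz.
Distinct values: {2 Hz, 4 Hz, 10 Hz, 12 Hz, 14 Hz}.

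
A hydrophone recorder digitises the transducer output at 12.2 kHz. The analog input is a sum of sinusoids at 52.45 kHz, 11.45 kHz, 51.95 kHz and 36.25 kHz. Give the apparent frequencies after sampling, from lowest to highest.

fs/2 = 6.1 kHz.
52.45 kHz mod fs = 3.65 kHz.
3.65 kHz ≤ fs/2 = 6.1 kHz, appears at 3.65 kHz.
11.45 kHz > fs/2 = 6.1 kHz, folds to fs − 11.45 kHz = 0.75 kHz.
51.95 kHz mod fs = 3.15 kHz.
3.15 kHz ≤ fs/2 = 6.1 kHz, appears at 3.15 kHz.
36.25 kHz mod fs = 11.85 kHz.
11.85 kHz > fs/2 = 6.1 kHz, folds to fs − 11.85 kHz = 0.35 kHz.
Distinct values: {0.35 kHz, 0.75 kHz, 3.15 kHz, 3.65 kHz}.

0.35 kHz, 0.75 kHz, 3.15 kHz, 3.65 kHz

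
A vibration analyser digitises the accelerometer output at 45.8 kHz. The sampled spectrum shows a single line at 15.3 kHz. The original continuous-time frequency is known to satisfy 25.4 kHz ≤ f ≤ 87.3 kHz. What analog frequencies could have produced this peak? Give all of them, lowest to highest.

30.5 kHz, 61.1 kHz, 76.3 kHz

Frequencies that alias to 15.3 kHz are k·fs ± 15.3 kHz for integer k ≥ 0.
k=0: 15.3 kHz.
k=1: 30.5 kHz, 61.1 kHz.
k=2: 76.3 kHz, 106.9 kHz.
k=3: 122.1 kHz, 152.7 kHz.
Within [25.4 kHz, 87.3 kHz]: 30.5 kHz, 61.1 kHz, 76.3 kHz.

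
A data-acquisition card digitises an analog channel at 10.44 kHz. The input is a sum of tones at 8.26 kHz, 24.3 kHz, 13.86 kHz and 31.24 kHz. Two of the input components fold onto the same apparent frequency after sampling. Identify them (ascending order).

fs/2 = 5.22 kHz.
8.26 kHz > fs/2 = 5.22 kHz, folds to fs − 8.26 kHz = 2.18 kHz.
24.3 kHz mod fs = 3.42 kHz.
3.42 kHz ≤ fs/2 = 5.22 kHz, appears at 3.42 kHz.
13.86 kHz mod fs = 3.42 kHz.
3.42 kHz ≤ fs/2 = 5.22 kHz, appears at 3.42 kHz.
31.24 kHz mod fs = 10.36 kHz.
10.36 kHz > fs/2 = 5.22 kHz, folds to fs − 10.36 kHz = 0.08 kHz.
13.86 kHz and 24.3 kHz both map to 3.42 kHz.

13.86 kHz, 24.3 kHz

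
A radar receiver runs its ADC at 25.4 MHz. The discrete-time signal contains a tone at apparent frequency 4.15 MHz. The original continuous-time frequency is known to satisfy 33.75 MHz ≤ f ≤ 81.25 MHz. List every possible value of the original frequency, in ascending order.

46.65 MHz, 54.95 MHz, 72.05 MHz, 80.35 MHz

Frequencies that alias to 4.15 MHz are k·fs ± 4.15 MHz for integer k ≥ 0.
k=0: 4.15 MHz.
k=1: 21.25 MHz, 29.55 MHz.
k=2: 46.65 MHz, 54.95 MHz.
k=3: 72.05 MHz, 80.35 MHz.
k=4: 97.45 MHz, 105.75 MHz.
Within [33.75 MHz, 81.25 MHz]: 46.65 MHz, 54.95 MHz, 72.05 MHz, 80.35 MHz.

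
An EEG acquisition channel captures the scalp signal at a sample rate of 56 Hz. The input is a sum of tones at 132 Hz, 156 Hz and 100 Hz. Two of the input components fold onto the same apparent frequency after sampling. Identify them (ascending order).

100 Hz, 156 Hz

fs/2 = 28 Hz.
132 Hz mod fs = 20 Hz.
20 Hz ≤ fs/2 = 28 Hz, appears at 20 Hz.
156 Hz mod fs = 44 Hz.
44 Hz > fs/2 = 28 Hz, folds to fs − 44 Hz = 12 Hz.
100 Hz mod fs = 44 Hz.
44 Hz > fs/2 = 28 Hz, folds to fs − 44 Hz = 12 Hz.
100 Hz and 156 Hz both map to 12 Hz.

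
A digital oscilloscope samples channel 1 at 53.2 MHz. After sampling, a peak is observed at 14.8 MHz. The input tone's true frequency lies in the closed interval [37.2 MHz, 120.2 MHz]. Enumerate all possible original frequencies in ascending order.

Frequencies that alias to 14.8 MHz are k·fs ± 14.8 MHz for integer k ≥ 0.
k=0: 14.8 MHz.
k=1: 38.4 MHz, 68 MHz.
k=2: 91.6 MHz, 121.2 MHz.
k=3: 144.8 MHz, 174.4 MHz.
Within [37.2 MHz, 120.2 MHz]: 38.4 MHz, 68 MHz, 91.6 MHz.

38.4 MHz, 68 MHz, 91.6 MHz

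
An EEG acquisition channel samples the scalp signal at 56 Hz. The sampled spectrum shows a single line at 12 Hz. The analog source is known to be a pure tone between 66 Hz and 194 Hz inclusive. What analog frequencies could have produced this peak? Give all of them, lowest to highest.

68 Hz, 100 Hz, 124 Hz, 156 Hz, 180 Hz

Frequencies that alias to 12 Hz are k·fs ± 12 Hz for integer k ≥ 0.
k=0: 12 Hz.
k=1: 44 Hz, 68 Hz.
k=2: 100 Hz, 124 Hz.
k=3: 156 Hz, 180 Hz.
k=4: 212 Hz, 236 Hz.
Within [66 Hz, 194 Hz]: 68 Hz, 100 Hz, 124 Hz, 156 Hz, 180 Hz.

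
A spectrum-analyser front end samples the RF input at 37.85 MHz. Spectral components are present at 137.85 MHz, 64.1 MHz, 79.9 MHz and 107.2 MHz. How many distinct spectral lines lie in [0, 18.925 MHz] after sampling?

fs/2 = 18.925 MHz.
137.85 MHz mod fs = 24.3 MHz.
24.3 MHz > fs/2 = 18.925 MHz, folds to fs − 24.3 MHz = 13.55 MHz.
64.1 MHz mod fs = 26.25 MHz.
26.25 MHz > fs/2 = 18.925 MHz, folds to fs − 26.25 MHz = 11.6 MHz.
79.9 MHz mod fs = 4.2 MHz.
4.2 MHz ≤ fs/2 = 18.925 MHz, appears at 4.2 MHz.
107.2 MHz mod fs = 31.5 MHz.
31.5 MHz > fs/2 = 18.925 MHz, folds to fs − 31.5 MHz = 6.35 MHz.
Distinct values: {4.2 MHz, 6.35 MHz, 11.6 MHz, 13.55 MHz} → 4.

4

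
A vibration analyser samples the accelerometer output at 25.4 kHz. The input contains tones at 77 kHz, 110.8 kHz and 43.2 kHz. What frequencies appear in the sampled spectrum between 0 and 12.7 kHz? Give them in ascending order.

0.8 kHz, 7.6 kHz, 9.2 kHz

fs/2 = 12.7 kHz.
77 kHz mod fs = 0.8 kHz.
0.8 kHz ≤ fs/2 = 12.7 kHz, appears at 0.8 kHz.
110.8 kHz mod fs = 9.2 kHz.
9.2 kHz ≤ fs/2 = 12.7 kHz, appears at 9.2 kHz.
43.2 kHz mod fs = 17.8 kHz.
17.8 kHz > fs/2 = 12.7 kHz, folds to fs − 17.8 kHz = 7.6 kHz.
Distinct values: {0.8 kHz, 7.6 kHz, 9.2 kHz}.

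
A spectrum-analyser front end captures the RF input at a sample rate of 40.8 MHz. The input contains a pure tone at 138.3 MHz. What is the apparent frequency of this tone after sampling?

15.9 MHz

138.3 MHz mod fs = 15.9 MHz.
15.9 MHz ≤ fs/2 = 20.4 MHz, appears at 15.9 MHz.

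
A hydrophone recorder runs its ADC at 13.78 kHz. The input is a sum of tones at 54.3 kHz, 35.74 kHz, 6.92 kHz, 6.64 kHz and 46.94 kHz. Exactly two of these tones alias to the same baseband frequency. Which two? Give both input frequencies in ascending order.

35.74 kHz, 46.94 kHz

fs/2 = 6.89 kHz.
54.3 kHz mod fs = 12.96 kHz.
12.96 kHz > fs/2 = 6.89 kHz, folds to fs − 12.96 kHz = 0.82 kHz.
35.74 kHz mod fs = 8.18 kHz.
8.18 kHz > fs/2 = 6.89 kHz, folds to fs − 8.18 kHz = 5.6 kHz.
6.92 kHz > fs/2 = 6.89 kHz, folds to fs − 6.92 kHz = 6.86 kHz.
6.64 kHz ≤ fs/2 = 6.89 kHz, passes unchanged.
46.94 kHz mod fs = 5.6 kHz.
5.6 kHz ≤ fs/2 = 6.89 kHz, appears at 5.6 kHz.
35.74 kHz and 46.94 kHz both map to 5.6 kHz.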